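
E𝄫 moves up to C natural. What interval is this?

The letter names run E→C, a span of 5 letter steps, so the interval is some kind of sixth.
Ebb to C is 10 semitones. A major sixth is 9, so 10 makes it augmented.

augmented sixth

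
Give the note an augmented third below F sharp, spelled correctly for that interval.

F down a major third is Db, so the target letter is D.
From F#, an augmented third is 5 semitones down: Db.

Db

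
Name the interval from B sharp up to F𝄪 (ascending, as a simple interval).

Counting letters B–C–D–E–F gives a fifth.
B#→F## = 7 semitones, exactly the perfect fifth.

perfect fifth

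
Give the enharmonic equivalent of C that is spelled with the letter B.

B#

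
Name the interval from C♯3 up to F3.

Counting letters C–D–E–F gives a fourth.
C#→F = 4 semitones, 1 narrower than the perfect fourth (5), so diminished.

diminished fourth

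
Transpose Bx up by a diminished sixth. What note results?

A sixth above B lands on the letter G.
A diminished sixth spans 7 semitones, so B## moves to pitch class 8. On the letter G that is G#.

G#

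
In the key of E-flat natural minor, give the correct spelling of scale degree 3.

Gb

Degree 3 takes the letter 2 steps above E, which is G.
In natural minor, degree 3 sits 3 semitones above the tonic. Eb + 3 semitones is pitch class 6, spelled on G as Gb.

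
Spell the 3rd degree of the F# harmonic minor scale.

A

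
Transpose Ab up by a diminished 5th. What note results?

A fifth above A lands on the letter E.
A diminished fifth spans 6 semitones, so Ab moves to pitch class 2. On the letter E that is Ebb.

Ebb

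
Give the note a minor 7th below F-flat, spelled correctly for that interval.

Gb

A seventh below F lands on the letter G.
A minor seventh spans 10 semitones, so Fb moves to pitch class 6. On the letter G that is Gb.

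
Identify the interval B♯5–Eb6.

doubly diminished fourth

The letter names run B→E, a span of 3 letter steps, so the interval is some kind of fourth.
B# to Eb is 3 semitones. A perfect fourth is 5, so 3 makes it doubly diminished.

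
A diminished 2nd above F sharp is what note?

A second above F lands on the letter G.
A diminished second spans 0 semitones, so F# moves to pitch class 6. On the letter G that is Gb.

Gb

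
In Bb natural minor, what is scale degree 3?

Db

Degree 3 takes the letter 2 steps above B, which is D.
In natural minor, degree 3 sits 3 semitones above the tonic. Bb + 3 semitones is pitch class 1, spelled on D as Db.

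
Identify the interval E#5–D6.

diminished seventh

Counting letters E–F–G–A–B–C–D gives a seventh.
E#→D = 9 semitones, 2 narrower than the major seventh (11), so diminished.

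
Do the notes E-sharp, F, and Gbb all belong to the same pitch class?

E# is pitch class 5; F is pitch class 5; Gbb is pitch class 5.
All spellings map to pitch class 5, so they are enharmonically equivalent.

Yes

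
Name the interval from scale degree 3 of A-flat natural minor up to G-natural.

Scale degree 3 of Ab natural minor is Cb.
Cb up to G: letters C→G make it a fifth; 8 semitones makes it augmented.

augmented fifth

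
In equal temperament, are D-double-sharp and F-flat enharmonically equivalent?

Yes

D## is pitch class 4; Fb is pitch class 4.
All spellings map to pitch class 4, so they are enharmonically equivalent.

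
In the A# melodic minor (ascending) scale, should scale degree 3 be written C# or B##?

Each scale degree takes a distinct letter name. Degree 3 of a scale on A must use the letter C.
C# and B## are enharmonically the same pitch, but only C# uses the letter C, so it is the correct spelling here.

C#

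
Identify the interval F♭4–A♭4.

Counting letters F–G–A gives a third.
Fb→Ab = 4 semitones, exactly the major third.

major third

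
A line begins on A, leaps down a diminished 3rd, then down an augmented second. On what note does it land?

A diminished third down from A is F## (letter F, 2 semitones down).
An augmented second down from F## is E (letter E, 3 semitones down).

E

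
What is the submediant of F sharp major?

D#

The F# major scale runs F# G# A# B C# D# E#.
Degree 6 is D#.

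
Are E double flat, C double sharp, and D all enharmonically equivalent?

Ebb = pitch class 2 and C## = pitch class 2 and D = pitch class 2 — the same pitch class, so they are enharmonic equivalents.

Yes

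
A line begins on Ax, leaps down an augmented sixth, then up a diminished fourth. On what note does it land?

An augmented sixth down from A## is C# (letter C, 10 semitones down).
A diminished fourth up from C# is F (letter F, 4 semitones up).

F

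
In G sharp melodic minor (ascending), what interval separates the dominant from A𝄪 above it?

augmented fifth

The dominant of G# melodic minor (ascending) is D#.
D# up to A##: letters D→A make it a fifth; 8 semitones makes it augmented.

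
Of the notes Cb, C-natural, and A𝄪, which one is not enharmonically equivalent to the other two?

C

In 12-tone equal temperament, enharmonic equivalents share a pitch class. Cb is pitch class 11; C is pitch class 0; A## is pitch class 11.
Cb and A## share pitch class 11, while C is pitch class 0.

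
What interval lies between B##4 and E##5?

perfect fourth

The letter names run B→E, a span of 3 letter steps, so the interval is some kind of fourth.
B## to E## is 5 semitones. A perfect fourth is 5, so 5 makes it perfect.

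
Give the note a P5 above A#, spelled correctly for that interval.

E#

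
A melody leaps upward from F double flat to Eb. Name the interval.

The letter names run F→E, a span of 6 letter steps, so the interval is some kind of seventh.
Fbb to Eb is 12 semitones. A major seventh is 11, so 12 makes it augmented.

augmented seventh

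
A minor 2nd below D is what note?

C#

A second below D lands on the letter C.
A minor second spans 1 semitone, so D moves to pitch class 1. On the letter C that is C#.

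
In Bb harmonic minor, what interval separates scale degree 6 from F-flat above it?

minor seventh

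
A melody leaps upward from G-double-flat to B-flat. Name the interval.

augmented third

The letter names run G→B, a span of 2 letter steps, so the interval is some kind of third.
Gbb to Bb is 5 semitones. A major third is 4, so 5 makes it augmented.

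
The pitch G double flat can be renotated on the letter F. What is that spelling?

F

Plain F sits at the same pitch as Gbb, so on the letter F the same pitch needs a natural: F.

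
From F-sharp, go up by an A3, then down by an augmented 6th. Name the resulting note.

An augmented third up from F# is A## (letter A, 5 semitones up).
An augmented sixth down from A## is C# (letter C, 10 semitones down).

C#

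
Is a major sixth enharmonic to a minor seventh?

No

A major sixth spans 9 semitones; a minor seventh spans 10.
The spans differ, so they are not enharmonic equivalents.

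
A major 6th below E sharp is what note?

G#

E down a major sixth is G, so the target letter is G.
From E#, a major sixth is 9 semitones down: G#.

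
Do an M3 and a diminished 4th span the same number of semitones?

Yes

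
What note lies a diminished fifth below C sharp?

A fifth below C lands on the letter F.
A diminished fifth spans 6 semitones, so C# moves to pitch class 7. On the letter F that is F##.

F##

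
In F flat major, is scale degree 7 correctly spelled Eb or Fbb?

Eb

Each scale degree takes a distinct letter name. Degree 7 of a scale on F must use the letter E.
Eb and Fbb are enharmonically the same pitch, but only Eb uses the letter E, so it is the correct spelling here.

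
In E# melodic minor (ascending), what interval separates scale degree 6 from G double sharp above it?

Scale degree 6 of E# melodic minor (ascending) is C##.
C## up to G##: letters C→G make it a fifth; 7 semitones makes it perfect.

perfect fifth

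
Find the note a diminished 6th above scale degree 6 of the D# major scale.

G

Scale degree 6 of D# major is B#.
A diminished sixth (7 semitones) above B# lands on the letter G, giving G.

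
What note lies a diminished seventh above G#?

F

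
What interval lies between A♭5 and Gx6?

The letter names run A→G, a span of 6 letter steps, so the interval is some kind of seventh.
Ab to G## is 13 semitones. A major seventh is 11, so 13 makes it doubly augmented.

doubly augmented seventh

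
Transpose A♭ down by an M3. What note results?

Fb

A third below A lands on the letter F.
A major third spans 4 semitones, so Ab moves to pitch class 4. On the letter F that is Fb.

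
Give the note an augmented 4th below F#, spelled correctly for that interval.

C

A fourth below F lands on the letter C.
An augmented fourth spans 6 semitones, so F# moves to pitch class 0. On the letter C that is C.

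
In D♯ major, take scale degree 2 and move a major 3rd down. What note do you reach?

C#

Scale degree 2 of D# major is E#.
A major third (4 semitones) below E# lands on the letter C, giving C#.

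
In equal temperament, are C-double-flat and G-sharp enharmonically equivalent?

No

Cbb is pitch class 10; G# is pitch class 8.
The pitch classes differ (10 vs. 8), so they are not enharmonic equivalents.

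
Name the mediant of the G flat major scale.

The Gb major scale runs Gb Ab Bb Cb Db Eb F.
Degree 3 is Bb.

Bb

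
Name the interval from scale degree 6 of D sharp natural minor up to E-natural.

perfect fourth

Scale degree 6 of D# natural minor is B.
B up to E: letters B→E make it a fourth; 5 semitones makes it perfect.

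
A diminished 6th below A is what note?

A down a major sixth is C, so the target letter is C.
From A, a diminished sixth is 7 semitones down: C##.

C##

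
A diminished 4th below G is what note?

D#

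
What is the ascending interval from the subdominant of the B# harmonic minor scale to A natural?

diminished fourth

The subdominant of B# harmonic minor is E#.
E# up to A: letters E→A make it a fourth; 4 semitones makes it diminished.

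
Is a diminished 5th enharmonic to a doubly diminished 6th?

A diminished fifth spans 6 semitones; a doubly diminished sixth spans 6.
They are enharmonically equivalent.

Yes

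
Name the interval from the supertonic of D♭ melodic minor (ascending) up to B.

The supertonic of Db melodic minor (ascending) is Eb.
Eb up to B: letters E→B make it a fifth; 8 semitones makes it augmented.

augmented fifth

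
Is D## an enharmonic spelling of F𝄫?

No

D## is pitch class 4; Fbb is pitch class 3.
The pitch classes differ (4 vs. 3), so they are not enharmonic equivalents.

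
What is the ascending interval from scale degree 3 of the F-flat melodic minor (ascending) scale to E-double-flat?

perfect fifth

Scale degree 3 of Fb melodic minor (ascending) is Abb.
Abb up to Ebb: letters A→E make it a fifth; 7 semitones makes it perfect.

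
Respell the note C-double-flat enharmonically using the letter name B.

Cbb is pitch class 10. The letter B alone is pitch class 11.
To reach pitch class 10 from B requires an offset of -1 semitone, i.e. flat: Bb.

Bb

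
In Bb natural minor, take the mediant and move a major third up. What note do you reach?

F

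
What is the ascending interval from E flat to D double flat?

diminished seventh

Counting letters E–F–G–A–B–C–D gives a seventh.
Eb→Dbb = 9 semitones, 2 narrower than the major seventh (11), so diminished.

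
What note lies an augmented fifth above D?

A#

A fifth above D lands on the letter A.
An augmented fifth spans 8 semitones, so D moves to pitch class 10. On the letter A that is A#.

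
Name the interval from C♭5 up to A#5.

The letter names run C→A, a span of 5 letter steps, so the interval is some kind of sixth.
Cb to A# is 11 semitones. A major sixth is 9, so 11 makes it doubly augmented.

doubly augmented sixth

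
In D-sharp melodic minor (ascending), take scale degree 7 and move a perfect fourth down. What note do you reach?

G##

Scale degree 7 of D# melodic minor (ascending) is C##.
A perfect fourth (5 semitones) below C## lands on the letter G, giving G##.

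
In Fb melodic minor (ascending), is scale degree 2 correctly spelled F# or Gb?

Each scale degree takes a distinct letter name. Degree 2 of a scale on F must use the letter G.
Gb and F# are enharmonically the same pitch, but only Gb uses the letter G, so it is the correct spelling here.

Gb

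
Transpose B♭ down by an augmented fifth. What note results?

Ebb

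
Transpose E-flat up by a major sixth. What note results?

A sixth above E lands on the letter C.
A major sixth spans 9 semitones, so Eb moves to pitch class 0. On the letter C that is C.

C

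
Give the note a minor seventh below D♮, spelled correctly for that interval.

E

D down a major seventh is Eb, so the target letter is E.
From D, a minor seventh is 10 semitones down: E.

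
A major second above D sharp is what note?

A second above D lands on the letter E.
A major second spans 2 semitones, so D# moves to pitch class 5. On the letter E that is E#.

E#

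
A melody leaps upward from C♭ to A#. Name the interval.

Counting letters C–D–E–F–G–A gives a sixth.
Cb→A# = 11 semitones, 2 wider than the major sixth (9), so doubly augmented.

doubly augmented sixth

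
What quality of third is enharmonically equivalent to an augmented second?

minor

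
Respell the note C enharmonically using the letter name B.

C is pitch class 0. The letter B alone is pitch class 11.
To reach pitch class 0 from B requires an offset of +1 semitone, i.e. sharp: B#.

B#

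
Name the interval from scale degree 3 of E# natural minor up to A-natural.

minor second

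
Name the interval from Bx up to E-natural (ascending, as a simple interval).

doubly diminished fourth

The letter names run B→E, a span of 3 letter steps, so the interval is some kind of fourth.
B## to E is 3 semitones. A perfect fourth is 5, so 3 makes it doubly diminished.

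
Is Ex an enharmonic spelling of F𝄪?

Two spellings are enharmonically equivalent only if they share a pitch class.
Here E## → 6, F## → 7; 6 ≠ 7, so they are not.

No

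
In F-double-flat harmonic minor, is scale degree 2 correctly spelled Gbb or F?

Gbb

Each scale degree takes a distinct letter name. Degree 2 of a scale on F must use the letter G.
Gbb and F are enharmonically the same pitch, but only Gbb uses the letter G, so it is the correct spelling here.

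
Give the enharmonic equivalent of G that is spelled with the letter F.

F##

G is pitch class 7. The letter F alone is pitch class 5.
To reach pitch class 7 from F requires an offset of +2 semitones, i.e. double sharp: F##.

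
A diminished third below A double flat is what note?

F

A third below A lands on the letter F.
A diminished third spans 2 semitones, so Abb moves to pitch class 5. On the letter F that is F.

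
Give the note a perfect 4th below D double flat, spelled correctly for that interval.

A fourth below D lands on the letter A.
A perfect fourth spans 5 semitones, so Dbb moves to pitch class 7. On the letter A that is Abb.

Abb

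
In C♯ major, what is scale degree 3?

E#

The C# major scale runs C# D# E# F# G# A# B#.
Degree 3 is E#.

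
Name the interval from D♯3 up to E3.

Counting letters D–E gives a second.
D#→E = 1 semitone, 1 narrower than the major second (2), so minor.

minor second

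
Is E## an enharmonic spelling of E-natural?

No

Two spellings are enharmonically equivalent only if they share a pitch class.
Here E## → 6, E → 4; 4 ≠ 6, so they are not.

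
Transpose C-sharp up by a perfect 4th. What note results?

F#

A fourth above C lands on the letter F.
A perfect fourth spans 5 semitones, so C# moves to pitch class 6. On the letter F that is F#.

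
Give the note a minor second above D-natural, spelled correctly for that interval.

D up a major second is E, so the target letter is E.
From D, a minor second is 1 semitone up: Eb.

Eb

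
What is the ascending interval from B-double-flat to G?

augmented sixth

The letter names run B→G, a span of 5 letter steps, so the interval is some kind of sixth.
Bbb to G is 10 semitones. A major sixth is 9, so 10 makes it augmented.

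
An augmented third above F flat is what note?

A

F up a major third is A, so the target letter is A.
From Fb, an augmented third is 5 semitones up: A.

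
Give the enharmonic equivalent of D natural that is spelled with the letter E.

D is pitch class 2. The letter E alone is pitch class 4.
To reach pitch class 2 from E requires an offset of -2 semitones, i.e. double flat: Ebb.

Ebb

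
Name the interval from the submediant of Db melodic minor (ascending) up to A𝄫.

diminished seventh

The submediant of Db melodic minor (ascending) is Bb.
Bb up to Abb: letters B→A make it a seventh; 9 semitones makes it diminished.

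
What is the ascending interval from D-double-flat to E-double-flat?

major second

Counting letters D–E gives a second.
Dbb→Ebb = 2 semitones, exactly the major second.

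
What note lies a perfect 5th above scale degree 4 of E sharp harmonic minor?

E#

Scale degree 4 of E# harmonic minor is A#.
A perfect fifth (7 semitones) above A# lands on the letter E, giving E#.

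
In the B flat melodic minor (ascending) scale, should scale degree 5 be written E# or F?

Each scale degree takes a distinct letter name. Degree 5 of a scale on B must use the letter F.
F and E# are enharmonically the same pitch, but only F uses the letter F, so it is the correct spelling here.

F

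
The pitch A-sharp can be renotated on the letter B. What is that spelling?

Bb

A# is pitch class 10. The letter B alone is pitch class 11.
To reach pitch class 10 from B requires an offset of -1 semitone, i.e. flat: Bb.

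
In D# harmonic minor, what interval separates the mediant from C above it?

diminished fifth

The mediant of D# harmonic minor is F#.
F# up to C: letters F→C make it a fifth; 6 semitones makes it diminished.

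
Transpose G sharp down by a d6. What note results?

B##

G down a major sixth is Bb, so the target letter is B.
From G#, a diminished sixth is 7 semitones down: B##.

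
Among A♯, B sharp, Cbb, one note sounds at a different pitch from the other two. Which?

In 12-tone equal temperament, enharmonic equivalents share a pitch class. A# is pitch class 10; B# is pitch class 0; Cbb is pitch class 10.
A# and Cbb share pitch class 10, while B# is pitch class 0.

B#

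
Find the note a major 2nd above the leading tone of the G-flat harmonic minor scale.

G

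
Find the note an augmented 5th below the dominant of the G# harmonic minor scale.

The dominant of G# harmonic minor is D#.
An augmented fifth (8 semitones) below D# lands on the letter G, giving G.

G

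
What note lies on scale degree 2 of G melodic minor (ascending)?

A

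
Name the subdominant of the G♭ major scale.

Degree 4 takes the letter 3 steps above G, which is C.
In major, degree 4 sits 5 semitones above the tonic. Gb + 5 semitones is pitch class 11, spelled on C as Cb.

Cb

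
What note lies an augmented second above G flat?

A

A second above G lands on the letter A.
An augmented second spans 3 semitones, so Gb moves to pitch class 9. On the letter A that is A.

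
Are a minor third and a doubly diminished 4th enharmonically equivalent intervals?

A minor third spans 3 semitones; a doubly diminished fourth spans 3.
They are enharmonically equivalent.

Yes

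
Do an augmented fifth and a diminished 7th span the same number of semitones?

An augmented fifth spans 8 semitones; a diminished seventh spans 9.
The spans differ, so they are not enharmonic equivalents.

No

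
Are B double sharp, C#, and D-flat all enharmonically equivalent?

Yes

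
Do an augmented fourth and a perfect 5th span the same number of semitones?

An augmented fourth spans 6 semitones; a perfect fifth spans 7.
The spans differ, so they are not enharmonic equivalents.

No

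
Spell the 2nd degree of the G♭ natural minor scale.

Ab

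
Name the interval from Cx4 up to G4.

doubly diminished fifth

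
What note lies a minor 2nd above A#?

B

A up a major second is B, so the target letter is B.
From A#, a minor second is 1 semitone up: B.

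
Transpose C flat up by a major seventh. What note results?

C up a major seventh is B, so the target letter is B.
From Cb, a major seventh is 11 semitones up: Bb.

Bb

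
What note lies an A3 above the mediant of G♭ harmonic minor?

The mediant of Gb harmonic minor is Bbb.
An augmented third (5 semitones) above Bbb lands on the letter D, giving D.

D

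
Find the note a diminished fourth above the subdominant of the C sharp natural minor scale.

The subdominant of C# natural minor is F#.
A diminished fourth (4 semitones) above F# lands on the letter B, giving Bb.

Bb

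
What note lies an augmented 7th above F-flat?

F up a major seventh is E, so the target letter is E.
From Fb, an augmented seventh is 12 semitones up: E.

E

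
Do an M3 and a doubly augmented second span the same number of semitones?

Yes

A major third spans 4 semitones; a doubly augmented second spans 4.
They are enharmonically equivalent.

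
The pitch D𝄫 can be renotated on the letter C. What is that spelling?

C

Dbb is pitch class 0. The letter C alone is pitch class 0.
Pitch class 0 on C needs no accidental: C.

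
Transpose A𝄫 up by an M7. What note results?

A up a major seventh is G#, so the target letter is G.
From Abb, a major seventh is 11 semitones up: Gb.

Gb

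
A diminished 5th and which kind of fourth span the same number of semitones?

A diminished fifth spans 6 semitones.
A fourth spanning 6 semitones is augmented (the perfect fourth is 5).

augmented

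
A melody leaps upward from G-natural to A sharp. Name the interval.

Counting letters G–A gives a second.
G→A# = 3 semitones, 1 wider than the major second (2), so augmented.

augmented second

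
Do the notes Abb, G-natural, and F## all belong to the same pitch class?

Yes

Abb is pitch class 7; G is pitch class 7; F## is pitch class 7.
All spellings map to pitch class 7, so they are enharmonically equivalent.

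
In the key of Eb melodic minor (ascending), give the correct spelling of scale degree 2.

The Eb melodic minor (ascending) scale runs Eb F Gb Ab Bb C D.
Degree 2 is F.

F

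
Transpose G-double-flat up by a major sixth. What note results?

Ebb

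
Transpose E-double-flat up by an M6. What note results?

Cb

E up a major sixth is C#, so the target letter is C.
From Ebb, a major sixth is 9 semitones up: Cb.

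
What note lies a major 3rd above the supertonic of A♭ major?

D

The supertonic of Ab major is Bb.
A major third (4 semitones) above Bb lands on the letter D, giving D.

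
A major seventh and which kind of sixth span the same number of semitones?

doubly augmented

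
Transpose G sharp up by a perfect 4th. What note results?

C#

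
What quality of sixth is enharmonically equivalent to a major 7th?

A major seventh spans 11 semitones.
A sixth spanning 11 semitones is doubly augmented (the major sixth is 9).

doubly augmented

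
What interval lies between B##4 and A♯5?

Counting letters B–C–D–E–F–G–A gives a seventh.
B##→A# = 9 semitones, 2 narrower than the major seventh (11), so diminished.

diminished seventh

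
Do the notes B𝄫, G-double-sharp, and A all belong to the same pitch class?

Bbb = pitch class 9 and G## = pitch class 9 and A = pitch class 9 — the same pitch class, so they are enharmonic equivalents.

Yes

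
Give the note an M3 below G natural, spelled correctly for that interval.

Eb

A third below G lands on the letter E.
A major third spans 4 semitones, so G moves to pitch class 3. On the letter E that is Eb.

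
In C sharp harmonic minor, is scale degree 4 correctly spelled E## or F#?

F#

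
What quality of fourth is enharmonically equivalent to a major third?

diminished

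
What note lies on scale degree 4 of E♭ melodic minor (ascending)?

The Eb melodic minor (ascending) scale runs Eb F Gb Ab Bb C D.
Degree 4 is Ab.

Ab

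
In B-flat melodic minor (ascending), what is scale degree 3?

Degree 3 takes the letter 2 steps above B, which is D.
In melodic minor (ascending), degree 3 sits 3 semitones above the tonic. Bb + 3 semitones is pitch class 1, spelled on D as Db.

Db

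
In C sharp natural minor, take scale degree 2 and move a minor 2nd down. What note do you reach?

Scale degree 2 of C# natural minor is D#.
A minor second (1 semitone) below D# lands on the letter C, giving C##.

C##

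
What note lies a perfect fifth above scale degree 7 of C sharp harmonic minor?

F##

Scale degree 7 of C# harmonic minor is B#.
A perfect fifth (7 semitones) above B# lands on the letter F, giving F##.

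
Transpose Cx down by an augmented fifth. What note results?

F#

C down a perfect fifth is F, so the target letter is F.
From C##, an augmented fifth is 8 semitones down: F#.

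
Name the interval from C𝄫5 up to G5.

doubly augmented fifth

The letter names run C→G, a span of 4 letter steps, so the interval is some kind of fifth.
Cbb to G is 9 semitones. A perfect fifth is 7, so 9 makes it doubly augmented.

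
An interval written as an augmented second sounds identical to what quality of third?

minor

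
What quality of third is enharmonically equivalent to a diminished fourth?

major

A diminished fourth spans 4 semitones.
A third spanning 4 semitones is major (the major third is 4).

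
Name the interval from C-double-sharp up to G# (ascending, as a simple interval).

Counting letters C–D–E–F–G gives a fifth.
C##→G# = 6 semitones, 1 narrower than the perfect fifth (7), so diminished.

diminished fifth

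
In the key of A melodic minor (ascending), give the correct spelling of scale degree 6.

Degree 6 takes the letter 5 steps above A, which is F.
In melodic minor (ascending), degree 6 sits 9 semitones above the tonic. A + 9 semitones is pitch class 6, spelled on F as F#.

F#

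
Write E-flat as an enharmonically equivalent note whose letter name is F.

Plain F sits 2 semitones above Eb, so on the letter F the same pitch needs a double flat: Fbb.

Fbb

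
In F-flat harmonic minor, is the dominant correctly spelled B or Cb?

Cb

Each scale degree takes a distinct letter name. Degree 5 of a scale on F must use the letter C.
Cb and B are enharmonically the same pitch, but only Cb uses the letter C, so it is the correct spelling here.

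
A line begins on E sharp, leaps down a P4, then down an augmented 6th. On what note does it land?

A perfect fourth down from E# is B# (letter B, 5 semitones down).
An augmented sixth down from B# is D (letter D, 10 semitones down).

D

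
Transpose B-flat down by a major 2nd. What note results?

Ab

B down a major second is A, so the target letter is A.
From Bb, a major second is 2 semitones down: Ab.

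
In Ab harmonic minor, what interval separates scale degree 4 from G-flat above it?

perfect fourth

Scale degree 4 of Ab harmonic minor is Db.
Db up to Gb: letters D→G make it a fourth; 5 semitones makes it perfect.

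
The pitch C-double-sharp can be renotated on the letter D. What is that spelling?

C## is pitch class 2. The letter D alone is pitch class 2.
Pitch class 2 on D needs no accidental: D.

D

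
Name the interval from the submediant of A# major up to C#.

The submediant of A# major is F##.
F## up to C#: letters F→C make it a fifth; 6 semitones makes it diminished.

diminished fifth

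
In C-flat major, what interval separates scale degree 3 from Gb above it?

Scale degree 3 of Cb major is Eb.
Eb up to Gb: letters E→G make it a third; 3 semitones makes it minor.

minor third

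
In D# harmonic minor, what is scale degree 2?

The D# harmonic minor scale runs D# E# F# G# A# B C##.
Degree 2 is E#.

E#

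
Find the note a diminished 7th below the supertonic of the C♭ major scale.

The supertonic of Cb major is Db.
A diminished seventh (9 semitones) below Db lands on the letter E, giving E.

E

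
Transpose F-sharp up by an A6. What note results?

D##

F up a major sixth is D, so the target letter is D.
From F#, an augmented sixth is 10 semitones up: D##.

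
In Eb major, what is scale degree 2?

The Eb major scale runs Eb F G Ab Bb C D.
Degree 2 is F.

F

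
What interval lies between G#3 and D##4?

augmented fifth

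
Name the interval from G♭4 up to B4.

The letter names run G→B, a span of 2 letter steps, so the interval is some kind of third.
Gb to B is 5 semitones. A major third is 4, so 5 makes it augmented.

augmented third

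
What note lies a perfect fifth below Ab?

A down a perfect fifth is D, so the target letter is D.
From Ab, a perfect fifth is 7 semitones down: Db.

Db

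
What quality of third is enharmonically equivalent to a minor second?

A minor second spans 1 semitone.
A third spanning 1 semitone is doubly diminished (the major third is 4).

doubly diminished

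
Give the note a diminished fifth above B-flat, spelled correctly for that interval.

Fb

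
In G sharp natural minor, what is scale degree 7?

The G# natural minor scale runs G# A# B C# D# E F#.
Degree 7 is F#.

F#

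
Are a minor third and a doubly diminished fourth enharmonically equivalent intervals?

A minor third spans 3 semitones; a doubly diminished fourth spans 3.
They are enharmonically equivalent.

Yes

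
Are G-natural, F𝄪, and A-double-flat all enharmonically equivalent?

Yes

G is pitch class 7; F## is pitch class 7; Abb is pitch class 7.
All spellings map to pitch class 7, so they are enharmonically equivalent.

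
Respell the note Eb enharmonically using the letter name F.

Eb is pitch class 3. The letter F alone is pitch class 5.
To reach pitch class 3 from F requires an offset of -2 semitones, i.e. double flat: Fbb.

Fbb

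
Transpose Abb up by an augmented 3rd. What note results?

A third above A lands on the letter C.
An augmented third spans 5 semitones, so Abb moves to pitch class 0. On the letter C that is C.

C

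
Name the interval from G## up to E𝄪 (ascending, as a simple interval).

major sixth

Counting letters G–A–B–C–D–E gives a sixth.
G##→E## = 9 semitones, exactly the major sixth.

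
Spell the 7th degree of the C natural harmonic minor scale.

B

The C harmonic minor scale runs C D Eb F G Ab B.
Degree 7 is B.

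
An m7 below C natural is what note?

A seventh below C lands on the letter D.
A minor seventh spans 10 semitones, so C moves to pitch class 2. On the letter D that is D.

D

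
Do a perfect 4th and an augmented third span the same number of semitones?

A perfect fourth spans 5 semitones; an augmented third spans 5.
They are enharmonically equivalent.

Yes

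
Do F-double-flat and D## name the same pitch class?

No

Two spellings are enharmonically equivalent only if they share a pitch class.
Here Fbb → 3, D## → 4; 3 ≠ 4, so they are not.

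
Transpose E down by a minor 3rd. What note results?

C#

A third below E lands on the letter C.
A minor third spans 3 semitones, so E moves to pitch class 1. On the letter C that is C#.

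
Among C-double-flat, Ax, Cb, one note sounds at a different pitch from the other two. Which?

In 12-tone equal temperament, enharmonic equivalents share a pitch class. Cbb is pitch class 10; A## is pitch class 11; Cb is pitch class 11.
A## and Cb share pitch class 11, while Cbb is pitch class 10.

Cbb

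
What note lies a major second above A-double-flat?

Bbb

A up a major second is B, so the target letter is B.
From Abb, a major second is 2 semitones up: Bbb.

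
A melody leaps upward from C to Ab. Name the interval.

minor sixth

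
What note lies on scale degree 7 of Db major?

Degree 7 takes the letter 6 steps above D, which is C.
In major, degree 7 sits 11 semitones above the tonic. Db + 11 semitones is pitch class 0, spelled on C as C.

C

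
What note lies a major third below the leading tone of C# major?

The leading tone of C# major is B#.
A major third (4 semitones) below B# lands on the letter G, giving G#.

G#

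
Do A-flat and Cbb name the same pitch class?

Ab is pitch class 8; Cbb is pitch class 10.
The pitch classes differ (8 vs. 10), so they are not enharmonic equivalents.

No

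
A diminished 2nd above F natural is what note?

Gbb

A second above F lands on the letter G.
A diminished second spans 0 semitones, so F moves to pitch class 5. On the letter G that is Gbb.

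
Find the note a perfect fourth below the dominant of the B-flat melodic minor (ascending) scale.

C

The dominant of Bb melodic minor (ascending) is F.
A perfect fourth (5 semitones) below F lands on the letter C, giving C.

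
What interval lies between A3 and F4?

minor sixth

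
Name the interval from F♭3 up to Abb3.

minor third

Counting letters F–G–A gives a third.
Fb→Abb = 3 semitones, 1 narrower than the major third (4), so minor.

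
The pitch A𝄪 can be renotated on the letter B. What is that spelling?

B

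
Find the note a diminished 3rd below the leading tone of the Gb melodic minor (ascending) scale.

The leading tone of Gb melodic minor (ascending) is F.
A diminished third (2 semitones) below F lands on the letter D, giving D#.

D#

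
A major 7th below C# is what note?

C down a major seventh is Db, so the target letter is D.
From C#, a major seventh is 11 semitones down: D.

D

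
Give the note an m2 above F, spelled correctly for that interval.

A second above F lands on the letter G.
A minor second spans 1 semitone, so F moves to pitch class 6. On the letter G that is Gb.

Gb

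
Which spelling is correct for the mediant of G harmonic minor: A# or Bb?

Each scale degree takes a distinct letter name. Degree 3 of a scale on G must use the letter B.
Bb and A# are enharmonically the same pitch, but only Bb uses the letter B, so it is the correct spelling here.

Bb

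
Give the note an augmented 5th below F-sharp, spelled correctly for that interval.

A fifth below F lands on the letter B.
An augmented fifth spans 8 semitones, so F# moves to pitch class 10. On the letter B that is Bb.

Bb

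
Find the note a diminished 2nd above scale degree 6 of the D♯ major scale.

C

Scale degree 6 of D# major is B#.
A diminished second (0 semitones) above B# lands on the letter C, giving C.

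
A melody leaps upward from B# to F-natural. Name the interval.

The letter names run B→F, a span of 4 letter steps, so the interval is some kind of fifth.
B# to F is 5 semitones. A perfect fifth is 7, so 5 makes it doubly diminished.

doubly diminished fifth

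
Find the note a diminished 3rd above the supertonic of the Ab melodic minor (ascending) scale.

The supertonic of Ab melodic minor (ascending) is Bb.
A diminished third (2 semitones) above Bb lands on the letter D, giving Dbb.

Dbb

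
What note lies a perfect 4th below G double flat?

A fourth below G lands on the letter D.
A perfect fourth spans 5 semitones, so Gbb moves to pitch class 0. On the letter D that is Dbb.

Dbb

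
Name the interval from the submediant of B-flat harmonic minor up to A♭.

major second

The submediant of Bb harmonic minor is Gb.
Gb up to Ab: letters G→A make it a second; 2 semitones makes it major.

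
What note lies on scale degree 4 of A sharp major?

D#

Degree 4 takes the letter 3 steps above A, which is D.
In major, degree 4 sits 5 semitones above the tonic. A# + 5 semitones is pitch class 3, spelled on D as D#.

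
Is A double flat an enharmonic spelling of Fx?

Yes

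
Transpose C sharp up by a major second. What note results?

D#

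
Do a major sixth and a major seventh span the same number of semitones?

No

A major sixth spans 9 semitones; a major seventh spans 11.
The spans differ, so they are not enharmonic equivalents.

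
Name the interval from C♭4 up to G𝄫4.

diminished fifth

The letter names run C→G, a span of 4 letter steps, so the interval is some kind of fifth.
Cb to Gbb is 6 semitones. A perfect fifth is 7, so 6 makes it diminished.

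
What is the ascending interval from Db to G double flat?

diminished fourth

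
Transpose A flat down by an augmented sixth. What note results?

Cbb

A sixth below A lands on the letter C.
An augmented sixth spans 10 semitones, so Ab moves to pitch class 10. On the letter C that is Cbb.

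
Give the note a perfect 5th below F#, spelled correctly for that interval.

A fifth below F lands on the letter B.
A perfect fifth spans 7 semitones, so F# moves to pitch class 11. On the letter B that is B.

B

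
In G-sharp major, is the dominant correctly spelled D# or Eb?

Each scale degree takes a distinct letter name. Degree 5 of a scale on G must use the letter D.
D# and Eb are enharmonically the same pitch, but only D# uses the letter D, so it is the correct spelling here.

D#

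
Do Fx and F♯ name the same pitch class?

F## is pitch class 7; F# is pitch class 6.
The pitch classes differ (7 vs. 6), so they are not enharmonic equivalents.

No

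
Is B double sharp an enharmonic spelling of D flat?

B## is pitch class 1; Db is pitch class 1.
All spellings map to pitch class 1, so they are enharmonically equivalent.

Yes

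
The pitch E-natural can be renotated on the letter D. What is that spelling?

Plain D sits 2 semitones below E, so on the letter D the same pitch needs a double sharp: D##.

D##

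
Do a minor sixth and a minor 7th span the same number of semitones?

No

A minor sixth spans 8 semitones; a minor seventh spans 10.
The spans differ, so they are not enharmonic equivalents.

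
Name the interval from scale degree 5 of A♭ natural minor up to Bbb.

diminished fifth

Scale degree 5 of Ab natural minor is Eb.
Eb up to Bbb: letters E→B make it a fifth; 6 semitones makes it diminished.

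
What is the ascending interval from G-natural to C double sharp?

doubly augmented fourth

The letter names run G→C, a span of 3 letter steps, so the interval is some kind of fourth.
G to C## is 7 semitones. A perfect fourth is 5, so 7 makes it doubly augmented.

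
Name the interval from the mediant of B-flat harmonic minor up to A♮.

augmented fifth

The mediant of Bb harmonic minor is Db.
Db up to A: letters D→A make it a fifth; 8 semitones makes it augmented.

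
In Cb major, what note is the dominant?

The Cb major scale runs Cb Db Eb Fb Gb Ab Bb.
Degree 5 is Gb.

Gb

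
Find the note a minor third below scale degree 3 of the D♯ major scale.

D##

Scale degree 3 of D# major is F##.
A minor third (3 semitones) below F## lands on the letter D, giving D##.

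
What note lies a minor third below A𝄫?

A down a major third is F, so the target letter is F.
From Abb, a minor third is 3 semitones down: Fb.

Fb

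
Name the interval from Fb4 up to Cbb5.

The letter names run F→C, a span of 4 letter steps, so the interval is some kind of fifth.
Fb to Cbb is 6 semitones. A perfect fifth is 7, so 6 makes it diminished.

diminished fifth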